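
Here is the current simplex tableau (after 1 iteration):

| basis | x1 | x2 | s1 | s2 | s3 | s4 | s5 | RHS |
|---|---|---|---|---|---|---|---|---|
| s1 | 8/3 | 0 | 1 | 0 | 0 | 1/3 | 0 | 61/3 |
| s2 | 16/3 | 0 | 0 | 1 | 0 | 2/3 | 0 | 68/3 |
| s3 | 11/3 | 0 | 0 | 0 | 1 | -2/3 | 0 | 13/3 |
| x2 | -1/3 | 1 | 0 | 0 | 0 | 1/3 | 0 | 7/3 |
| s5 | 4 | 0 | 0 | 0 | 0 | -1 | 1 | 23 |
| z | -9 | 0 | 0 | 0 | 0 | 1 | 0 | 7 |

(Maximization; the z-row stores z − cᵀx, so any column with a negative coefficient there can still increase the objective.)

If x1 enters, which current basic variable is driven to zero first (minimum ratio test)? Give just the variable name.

s3

Ratios: row 1 (s1): (61/3)/(8/3) = 61/8; row 2 (s2): (68/3)/(16/3) = 17/4; row 3 (s3): (13/3)/(11/3) = 13/11; row 4 (x2): entry -1/3 ≤ 0, skip; row 5 (s5): 23/4 = 23/4.
Minimum ratio 13/11 is in the s3 row, so s3 leaves.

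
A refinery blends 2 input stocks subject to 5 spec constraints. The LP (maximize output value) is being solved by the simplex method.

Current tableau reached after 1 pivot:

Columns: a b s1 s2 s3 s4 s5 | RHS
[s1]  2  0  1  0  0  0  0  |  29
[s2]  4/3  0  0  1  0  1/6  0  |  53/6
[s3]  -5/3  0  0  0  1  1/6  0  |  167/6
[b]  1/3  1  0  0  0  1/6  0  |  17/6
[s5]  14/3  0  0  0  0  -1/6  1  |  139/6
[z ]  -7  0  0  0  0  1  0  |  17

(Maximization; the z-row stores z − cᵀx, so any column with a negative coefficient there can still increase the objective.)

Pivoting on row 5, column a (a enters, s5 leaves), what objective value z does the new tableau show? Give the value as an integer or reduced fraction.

207/4

Minimum ratio for a: (139/6)/(14/3) = 139/28.
z changes by −(z-row coeff of a)·ratio = −(-7)·(139/28) = 139/4.
New z = 17 + (139/4) = 207/4.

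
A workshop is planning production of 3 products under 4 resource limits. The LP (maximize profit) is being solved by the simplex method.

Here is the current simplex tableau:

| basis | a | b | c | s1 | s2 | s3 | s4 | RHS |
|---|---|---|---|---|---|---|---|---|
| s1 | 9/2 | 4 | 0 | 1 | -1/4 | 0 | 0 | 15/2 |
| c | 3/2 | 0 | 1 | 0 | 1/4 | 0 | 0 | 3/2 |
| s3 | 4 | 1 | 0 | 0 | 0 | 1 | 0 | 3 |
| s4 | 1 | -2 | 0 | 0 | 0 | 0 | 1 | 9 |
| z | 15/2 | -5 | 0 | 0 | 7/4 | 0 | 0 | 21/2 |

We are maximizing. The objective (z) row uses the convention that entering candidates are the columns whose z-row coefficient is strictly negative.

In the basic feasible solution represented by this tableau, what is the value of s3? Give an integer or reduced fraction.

s3 is basic (row 3); its value is the RHS of that row: 3.

3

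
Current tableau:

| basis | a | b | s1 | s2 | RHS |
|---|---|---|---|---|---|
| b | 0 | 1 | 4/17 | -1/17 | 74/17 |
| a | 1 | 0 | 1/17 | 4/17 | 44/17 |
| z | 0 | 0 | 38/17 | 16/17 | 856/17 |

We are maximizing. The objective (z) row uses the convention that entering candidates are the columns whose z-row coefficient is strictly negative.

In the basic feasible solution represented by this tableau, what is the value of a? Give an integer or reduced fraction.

a is basic (row 2); its value is the RHS of that row: 44/17.

44/17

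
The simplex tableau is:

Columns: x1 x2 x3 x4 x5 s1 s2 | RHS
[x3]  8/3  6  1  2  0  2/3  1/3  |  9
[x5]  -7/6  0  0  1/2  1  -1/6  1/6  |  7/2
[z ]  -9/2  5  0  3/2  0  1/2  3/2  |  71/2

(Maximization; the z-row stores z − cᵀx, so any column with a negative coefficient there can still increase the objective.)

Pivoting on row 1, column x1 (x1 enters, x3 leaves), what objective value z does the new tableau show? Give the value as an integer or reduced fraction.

811/16

Minimum ratio for x1: 9/(8/3) = 27/8.
z changes by −(z-row coeff of x1)·ratio = −(-9/2)·(27/8) = 243/16.
New z = 71/2 + (243/16) = 811/16.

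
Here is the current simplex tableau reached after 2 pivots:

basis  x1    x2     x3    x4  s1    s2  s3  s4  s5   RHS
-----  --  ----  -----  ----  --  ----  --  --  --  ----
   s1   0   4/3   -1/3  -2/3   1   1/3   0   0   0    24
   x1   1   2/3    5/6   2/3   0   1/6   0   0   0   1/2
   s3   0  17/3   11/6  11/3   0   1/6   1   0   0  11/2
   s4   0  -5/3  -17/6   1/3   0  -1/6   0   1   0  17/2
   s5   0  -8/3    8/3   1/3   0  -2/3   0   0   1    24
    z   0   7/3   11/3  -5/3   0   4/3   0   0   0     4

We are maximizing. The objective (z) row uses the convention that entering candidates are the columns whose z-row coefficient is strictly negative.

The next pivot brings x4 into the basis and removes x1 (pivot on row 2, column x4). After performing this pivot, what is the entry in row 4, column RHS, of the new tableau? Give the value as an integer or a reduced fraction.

Pivot element is row 2, column x4: 2/3.
Normalize row 2: new (row 2, RHS) = (1/2)/(2/3) = 3/4.
row 4 ← row 4 − (1/3)·(new row 2): 17/2 − (1/3)·(3/4) = 33/4.

33/4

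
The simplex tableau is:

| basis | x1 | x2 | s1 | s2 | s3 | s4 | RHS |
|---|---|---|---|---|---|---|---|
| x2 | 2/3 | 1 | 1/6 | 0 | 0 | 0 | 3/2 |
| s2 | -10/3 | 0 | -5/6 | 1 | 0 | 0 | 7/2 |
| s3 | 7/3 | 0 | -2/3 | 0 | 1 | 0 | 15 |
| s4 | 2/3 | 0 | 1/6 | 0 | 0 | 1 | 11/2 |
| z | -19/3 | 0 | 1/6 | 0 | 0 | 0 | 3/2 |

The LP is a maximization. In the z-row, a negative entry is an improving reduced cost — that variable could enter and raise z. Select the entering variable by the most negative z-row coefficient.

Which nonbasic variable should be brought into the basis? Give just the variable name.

Objective-row coefficients: x1: -19/3, x2: 0, s1: 1/6, s2: 0, s3: 0, s4: 0.
The most negative is -19/3 in column x1, so x1 enters.

x1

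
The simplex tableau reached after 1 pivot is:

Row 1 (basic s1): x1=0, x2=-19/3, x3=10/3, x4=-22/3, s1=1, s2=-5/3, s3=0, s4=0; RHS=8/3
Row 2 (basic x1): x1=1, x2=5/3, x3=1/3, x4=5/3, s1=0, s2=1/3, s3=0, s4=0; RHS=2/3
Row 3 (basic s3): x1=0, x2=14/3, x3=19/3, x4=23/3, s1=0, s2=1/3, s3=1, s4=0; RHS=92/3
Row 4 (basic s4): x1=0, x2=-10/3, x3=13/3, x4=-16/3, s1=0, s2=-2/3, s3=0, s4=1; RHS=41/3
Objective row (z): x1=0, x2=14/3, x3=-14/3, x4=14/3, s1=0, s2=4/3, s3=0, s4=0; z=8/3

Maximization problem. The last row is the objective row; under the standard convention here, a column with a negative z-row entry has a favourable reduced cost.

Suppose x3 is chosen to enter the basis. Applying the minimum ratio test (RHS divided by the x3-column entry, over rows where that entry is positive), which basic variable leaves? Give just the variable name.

s1

Ratios: row 1 (s1): (8/3)/(10/3) = 4/5; row 2 (x1): (2/3)/(1/3) = 2; row 3 (s3): (92/3)/(19/3) = 92/19; row 4 (s4): (41/3)/(13/3) = 41/13.
Minimum ratio 4/5 is in the s1 row, so s1 leaves.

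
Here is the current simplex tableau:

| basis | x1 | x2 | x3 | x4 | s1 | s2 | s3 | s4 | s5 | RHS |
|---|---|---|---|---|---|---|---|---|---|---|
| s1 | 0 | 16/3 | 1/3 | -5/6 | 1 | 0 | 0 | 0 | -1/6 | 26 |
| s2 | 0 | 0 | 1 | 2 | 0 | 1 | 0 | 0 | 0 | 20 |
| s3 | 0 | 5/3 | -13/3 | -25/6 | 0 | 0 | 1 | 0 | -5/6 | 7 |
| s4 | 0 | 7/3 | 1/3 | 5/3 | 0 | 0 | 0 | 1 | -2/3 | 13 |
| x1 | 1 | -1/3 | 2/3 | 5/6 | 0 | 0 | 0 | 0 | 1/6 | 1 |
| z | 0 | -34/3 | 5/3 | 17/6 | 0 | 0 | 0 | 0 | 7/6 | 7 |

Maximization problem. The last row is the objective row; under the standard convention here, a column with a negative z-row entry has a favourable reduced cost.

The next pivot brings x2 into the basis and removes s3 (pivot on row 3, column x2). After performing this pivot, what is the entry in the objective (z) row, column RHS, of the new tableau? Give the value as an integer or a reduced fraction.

273/5

Pivot element is row 3, column x2: 5/3.
Normalize row 3: new (row 3, RHS) = 7/(5/3) = 21/5.
z-row ← z-row − (-34/3)·(new row 3): 7 − (-34/3)·(21/5) = 273/5.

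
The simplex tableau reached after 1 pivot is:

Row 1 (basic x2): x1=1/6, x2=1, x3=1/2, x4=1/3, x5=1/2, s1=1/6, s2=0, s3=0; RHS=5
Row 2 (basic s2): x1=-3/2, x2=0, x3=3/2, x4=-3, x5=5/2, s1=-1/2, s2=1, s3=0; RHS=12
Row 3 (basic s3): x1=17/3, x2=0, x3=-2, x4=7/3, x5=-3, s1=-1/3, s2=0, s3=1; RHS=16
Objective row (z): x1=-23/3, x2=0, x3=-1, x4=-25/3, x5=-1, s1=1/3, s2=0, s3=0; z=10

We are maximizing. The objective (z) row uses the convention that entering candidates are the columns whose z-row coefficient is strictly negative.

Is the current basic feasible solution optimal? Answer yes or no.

Column x1 has objective-row coefficient -23/3, which is negative; an improving pivot exists, so not yet optimal.

no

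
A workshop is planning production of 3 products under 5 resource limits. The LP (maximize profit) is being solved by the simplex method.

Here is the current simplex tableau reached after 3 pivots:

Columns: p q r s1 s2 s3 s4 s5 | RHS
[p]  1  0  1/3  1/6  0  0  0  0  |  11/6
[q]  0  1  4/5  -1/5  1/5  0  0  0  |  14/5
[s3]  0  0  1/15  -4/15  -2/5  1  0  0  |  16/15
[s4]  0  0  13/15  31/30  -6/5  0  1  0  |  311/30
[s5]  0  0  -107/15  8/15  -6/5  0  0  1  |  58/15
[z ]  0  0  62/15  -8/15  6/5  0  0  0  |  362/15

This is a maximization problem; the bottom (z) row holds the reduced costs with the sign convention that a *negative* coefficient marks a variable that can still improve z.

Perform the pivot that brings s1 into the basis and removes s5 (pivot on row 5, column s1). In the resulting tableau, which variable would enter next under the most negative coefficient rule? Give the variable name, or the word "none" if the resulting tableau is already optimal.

r

Pivot element 8/15. New z-row = old z-row − (-8/15)·(row 5/(8/15)).
Updated z-row coefficients: p: 0, q: 0, r: -3, s1: 0, s2: 0, s3: 0, s4: 0, s5: 1.
The most negative is -3 in column r, so r would enter next.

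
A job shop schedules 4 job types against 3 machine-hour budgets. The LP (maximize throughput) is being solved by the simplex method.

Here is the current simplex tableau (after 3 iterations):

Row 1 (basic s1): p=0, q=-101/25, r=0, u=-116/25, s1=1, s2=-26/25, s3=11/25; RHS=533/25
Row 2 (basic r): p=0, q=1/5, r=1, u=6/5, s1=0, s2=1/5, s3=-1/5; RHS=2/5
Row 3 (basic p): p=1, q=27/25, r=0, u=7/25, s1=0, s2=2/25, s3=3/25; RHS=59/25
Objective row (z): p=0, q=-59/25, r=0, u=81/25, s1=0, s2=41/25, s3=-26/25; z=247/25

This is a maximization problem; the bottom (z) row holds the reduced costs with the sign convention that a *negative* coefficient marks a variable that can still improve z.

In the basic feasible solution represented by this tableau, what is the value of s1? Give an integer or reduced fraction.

s1 is basic (row 1); its value is the RHS of that row: 533/25.

533/25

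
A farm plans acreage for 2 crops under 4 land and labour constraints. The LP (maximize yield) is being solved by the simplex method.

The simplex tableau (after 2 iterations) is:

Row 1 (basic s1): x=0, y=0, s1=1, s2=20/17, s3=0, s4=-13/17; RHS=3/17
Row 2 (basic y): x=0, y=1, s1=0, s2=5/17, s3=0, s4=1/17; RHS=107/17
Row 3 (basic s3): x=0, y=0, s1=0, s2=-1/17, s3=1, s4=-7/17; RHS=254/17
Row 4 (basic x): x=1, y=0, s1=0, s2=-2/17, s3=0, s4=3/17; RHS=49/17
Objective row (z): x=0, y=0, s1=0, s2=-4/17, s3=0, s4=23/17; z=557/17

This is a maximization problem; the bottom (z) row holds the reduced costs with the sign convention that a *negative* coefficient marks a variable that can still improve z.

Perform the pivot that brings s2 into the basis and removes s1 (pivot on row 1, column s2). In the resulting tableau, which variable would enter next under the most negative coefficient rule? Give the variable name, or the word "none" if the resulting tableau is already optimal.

none

Pivot element 20/17. New z-row = old z-row − (-4/17)·(row 1/(20/17)).
Updated z-row coefficients: x: 0, y: 0, s1: 1/5, s2: 0, s3: 0, s4: 6/5.
No coefficient is strictly negative; the tableau after this pivot is optimal.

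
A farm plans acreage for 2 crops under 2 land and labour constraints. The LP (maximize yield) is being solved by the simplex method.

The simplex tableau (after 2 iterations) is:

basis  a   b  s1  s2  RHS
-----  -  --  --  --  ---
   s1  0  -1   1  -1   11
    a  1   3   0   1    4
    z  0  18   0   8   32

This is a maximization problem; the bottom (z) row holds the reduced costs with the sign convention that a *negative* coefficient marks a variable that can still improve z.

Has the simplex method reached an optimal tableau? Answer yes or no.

No objective-row coefficient is strictly negative, so no entering variable exists; the tableau is optimal.

yes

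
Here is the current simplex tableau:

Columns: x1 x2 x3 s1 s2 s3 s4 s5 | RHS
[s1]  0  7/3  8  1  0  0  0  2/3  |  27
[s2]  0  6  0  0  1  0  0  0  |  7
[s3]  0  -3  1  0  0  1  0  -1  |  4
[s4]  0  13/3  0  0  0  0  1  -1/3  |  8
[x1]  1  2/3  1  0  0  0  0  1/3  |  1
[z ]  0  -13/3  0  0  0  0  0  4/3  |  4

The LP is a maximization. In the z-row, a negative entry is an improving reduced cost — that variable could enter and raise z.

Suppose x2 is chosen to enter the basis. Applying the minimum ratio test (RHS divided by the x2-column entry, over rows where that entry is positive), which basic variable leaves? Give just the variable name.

s2

Ratios: row 1 (s1): 27/(7/3) = 81/7; row 2 (s2): 7/6 = 7/6; row 3 (s3): entry -3 ≤ 0, skip; row 4 (s4): 8/(13/3) = 24/13; row 5 (x1): 1/(2/3) = 3/2.
Minimum ratio 7/6 is in the s2 row, so s2 leaves.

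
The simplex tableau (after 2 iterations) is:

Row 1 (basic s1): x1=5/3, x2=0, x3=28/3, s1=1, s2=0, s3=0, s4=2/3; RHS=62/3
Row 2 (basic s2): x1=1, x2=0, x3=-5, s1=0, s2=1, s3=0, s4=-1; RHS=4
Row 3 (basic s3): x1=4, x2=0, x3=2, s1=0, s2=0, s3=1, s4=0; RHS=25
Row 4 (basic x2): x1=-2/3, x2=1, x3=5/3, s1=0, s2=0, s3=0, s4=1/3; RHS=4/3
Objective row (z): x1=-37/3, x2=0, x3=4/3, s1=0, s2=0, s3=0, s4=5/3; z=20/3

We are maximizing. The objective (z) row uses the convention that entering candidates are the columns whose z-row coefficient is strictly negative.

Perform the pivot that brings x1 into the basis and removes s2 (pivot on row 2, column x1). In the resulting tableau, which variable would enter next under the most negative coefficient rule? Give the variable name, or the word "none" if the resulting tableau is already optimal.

x3

Pivot element 1. New z-row = old z-row − (-37/3)·(row 2/1).
Updated z-row coefficients: x1: 0, x2: 0, x3: -181/3, s1: 0, s2: 37/3, s3: 0, s4: -32/3.
The most negative is -181/3 in column x3, so x3 would enter next.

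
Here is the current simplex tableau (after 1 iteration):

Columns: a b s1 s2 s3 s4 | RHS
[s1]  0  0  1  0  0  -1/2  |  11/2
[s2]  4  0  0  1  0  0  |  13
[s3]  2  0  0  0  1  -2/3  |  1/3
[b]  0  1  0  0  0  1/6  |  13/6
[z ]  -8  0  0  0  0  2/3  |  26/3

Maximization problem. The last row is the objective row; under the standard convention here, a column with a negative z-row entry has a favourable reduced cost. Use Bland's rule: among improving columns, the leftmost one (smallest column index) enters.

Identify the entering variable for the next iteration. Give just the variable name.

Objective-row coefficients: a: -8, b: 0, s1: 0, s2: 0, s3: 0, s4: 2/3.
Improving columns: a. Bland's rule picks the smallest column index → a.

a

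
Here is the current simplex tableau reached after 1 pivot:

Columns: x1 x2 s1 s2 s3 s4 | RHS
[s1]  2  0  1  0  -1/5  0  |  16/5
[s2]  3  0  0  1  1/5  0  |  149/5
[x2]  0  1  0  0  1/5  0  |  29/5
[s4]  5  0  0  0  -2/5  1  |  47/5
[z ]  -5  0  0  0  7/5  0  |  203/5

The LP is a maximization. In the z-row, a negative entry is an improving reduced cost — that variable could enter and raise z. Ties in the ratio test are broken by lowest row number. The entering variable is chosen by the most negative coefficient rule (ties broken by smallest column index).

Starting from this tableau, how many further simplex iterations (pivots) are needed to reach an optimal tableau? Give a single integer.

pivot: x1 in, s1 out → z = 243/5
No improving column remains; optimal.

1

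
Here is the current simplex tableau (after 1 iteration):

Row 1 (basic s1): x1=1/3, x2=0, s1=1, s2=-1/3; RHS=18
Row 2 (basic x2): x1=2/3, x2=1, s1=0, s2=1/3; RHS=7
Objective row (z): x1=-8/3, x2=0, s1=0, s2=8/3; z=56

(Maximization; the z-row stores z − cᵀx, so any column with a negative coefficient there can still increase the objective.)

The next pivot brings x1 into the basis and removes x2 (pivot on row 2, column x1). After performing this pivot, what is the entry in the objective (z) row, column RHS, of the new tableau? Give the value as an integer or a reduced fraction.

Pivot element is row 2, column x1: 2/3.
Normalize row 2: new (row 2, RHS) = 7/(2/3) = 21/2.
z-row ← z-row − (-8/3)·(new row 2): 56 − (-8/3)·(21/2) = 84.

84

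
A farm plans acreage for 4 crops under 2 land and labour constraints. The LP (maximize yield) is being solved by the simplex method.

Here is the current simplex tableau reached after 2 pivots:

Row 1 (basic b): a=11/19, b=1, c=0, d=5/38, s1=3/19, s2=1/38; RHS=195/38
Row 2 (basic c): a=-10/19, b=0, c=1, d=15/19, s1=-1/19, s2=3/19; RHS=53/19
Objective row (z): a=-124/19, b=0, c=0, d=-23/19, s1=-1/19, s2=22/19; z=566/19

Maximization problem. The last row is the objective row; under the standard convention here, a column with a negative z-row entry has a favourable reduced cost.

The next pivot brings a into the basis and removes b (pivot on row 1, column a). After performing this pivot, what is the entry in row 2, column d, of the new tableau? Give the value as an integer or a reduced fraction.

Pivot element is row 1, column a: 11/19.
Normalize row 1: new (row 1, d) = (5/38)/(11/19) = 5/22.
row 2 ← row 2 − (-10/19)·(new row 1): 15/19 − (-10/19)·(5/22) = 10/11.

10/11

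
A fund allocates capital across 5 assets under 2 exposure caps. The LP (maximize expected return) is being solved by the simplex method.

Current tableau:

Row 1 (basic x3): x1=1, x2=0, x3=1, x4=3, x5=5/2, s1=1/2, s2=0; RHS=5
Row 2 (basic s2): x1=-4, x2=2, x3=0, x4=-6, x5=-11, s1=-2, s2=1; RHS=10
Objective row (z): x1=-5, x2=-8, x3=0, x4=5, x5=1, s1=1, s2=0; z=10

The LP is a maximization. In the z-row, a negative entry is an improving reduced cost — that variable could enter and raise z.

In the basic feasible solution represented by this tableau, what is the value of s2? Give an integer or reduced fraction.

s2 is basic (row 2); its value is the RHS of that row: 10.

10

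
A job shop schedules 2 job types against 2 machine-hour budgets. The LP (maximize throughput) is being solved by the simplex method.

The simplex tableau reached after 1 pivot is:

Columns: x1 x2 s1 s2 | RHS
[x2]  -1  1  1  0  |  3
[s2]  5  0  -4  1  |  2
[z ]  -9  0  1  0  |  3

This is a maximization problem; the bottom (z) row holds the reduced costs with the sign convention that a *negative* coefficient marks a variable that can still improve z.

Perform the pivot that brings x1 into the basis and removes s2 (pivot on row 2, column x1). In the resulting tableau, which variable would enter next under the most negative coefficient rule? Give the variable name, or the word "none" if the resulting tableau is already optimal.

s1

Pivot element 5. New z-row = old z-row − (-9)·(row 2/5).
Updated z-row coefficients: x1: 0, x2: 0, s1: -31/5, s2: 9/5.
The most negative is -31/5 in column s1, so s1 would enter next.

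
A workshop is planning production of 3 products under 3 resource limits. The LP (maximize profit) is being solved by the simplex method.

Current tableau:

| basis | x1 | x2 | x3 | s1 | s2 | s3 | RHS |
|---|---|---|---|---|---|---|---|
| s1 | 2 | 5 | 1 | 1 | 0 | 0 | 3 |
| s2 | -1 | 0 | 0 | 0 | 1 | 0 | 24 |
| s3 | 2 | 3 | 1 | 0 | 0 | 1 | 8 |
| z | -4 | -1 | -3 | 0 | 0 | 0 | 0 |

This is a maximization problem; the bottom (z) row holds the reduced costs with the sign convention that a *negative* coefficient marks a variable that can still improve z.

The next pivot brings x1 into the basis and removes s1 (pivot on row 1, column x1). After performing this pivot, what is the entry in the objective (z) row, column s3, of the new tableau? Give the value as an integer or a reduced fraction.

Pivot element is row 1, column x1: 2.
Normalize row 1: new (row 1, s3) = 0/2 = 0.
z-row ← z-row − (-4)·(new row 1): 0 − (-4)·0 = 0.

0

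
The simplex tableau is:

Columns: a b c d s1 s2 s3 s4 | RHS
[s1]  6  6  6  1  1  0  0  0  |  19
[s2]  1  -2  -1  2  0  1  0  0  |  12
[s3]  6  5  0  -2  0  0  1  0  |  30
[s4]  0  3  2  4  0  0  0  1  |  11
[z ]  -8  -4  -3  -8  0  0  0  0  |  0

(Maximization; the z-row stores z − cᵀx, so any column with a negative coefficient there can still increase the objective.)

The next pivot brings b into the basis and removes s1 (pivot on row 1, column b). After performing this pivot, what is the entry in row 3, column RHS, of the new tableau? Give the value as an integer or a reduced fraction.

85/6

Pivot element is row 1, column b: 6.
Normalize row 1: new (row 1, RHS) = 19/6 = 19/6.
row 3 ← row 3 − 5·(new row 1): 30 − 5·(19/6) = 85/6.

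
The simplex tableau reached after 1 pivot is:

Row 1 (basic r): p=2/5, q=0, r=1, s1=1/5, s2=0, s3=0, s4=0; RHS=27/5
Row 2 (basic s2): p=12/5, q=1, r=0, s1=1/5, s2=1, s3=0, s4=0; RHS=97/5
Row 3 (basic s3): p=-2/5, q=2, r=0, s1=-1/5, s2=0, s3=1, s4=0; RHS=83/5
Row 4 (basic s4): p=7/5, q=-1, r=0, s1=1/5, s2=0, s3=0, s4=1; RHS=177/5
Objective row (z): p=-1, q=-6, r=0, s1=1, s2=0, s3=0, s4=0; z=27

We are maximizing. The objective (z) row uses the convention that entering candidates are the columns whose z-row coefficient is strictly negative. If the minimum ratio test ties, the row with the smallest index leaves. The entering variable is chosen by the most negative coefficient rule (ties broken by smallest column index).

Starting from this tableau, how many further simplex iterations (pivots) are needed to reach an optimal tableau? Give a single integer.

2

pivot: q in, s3 out → z = 384/5
pivot: p in, s2 out → z = 2241/26
No improving column remains; optimal.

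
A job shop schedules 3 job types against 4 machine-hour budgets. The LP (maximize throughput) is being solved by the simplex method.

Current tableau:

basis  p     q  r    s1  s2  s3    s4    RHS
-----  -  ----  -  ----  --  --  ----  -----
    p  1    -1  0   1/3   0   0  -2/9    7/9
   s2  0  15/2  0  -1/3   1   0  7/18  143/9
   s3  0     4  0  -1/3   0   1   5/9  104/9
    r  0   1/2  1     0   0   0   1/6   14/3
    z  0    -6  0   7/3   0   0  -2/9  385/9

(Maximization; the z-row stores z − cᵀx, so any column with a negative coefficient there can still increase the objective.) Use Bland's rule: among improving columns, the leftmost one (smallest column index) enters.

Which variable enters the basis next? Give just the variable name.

Objective-row coefficients: p: 0, q: -6, r: 0, s1: 7/3, s2: 0, s3: 0, s4: -2/9.
Improving columns: q, s4. Bland's rule picks the smallest column index → q.

q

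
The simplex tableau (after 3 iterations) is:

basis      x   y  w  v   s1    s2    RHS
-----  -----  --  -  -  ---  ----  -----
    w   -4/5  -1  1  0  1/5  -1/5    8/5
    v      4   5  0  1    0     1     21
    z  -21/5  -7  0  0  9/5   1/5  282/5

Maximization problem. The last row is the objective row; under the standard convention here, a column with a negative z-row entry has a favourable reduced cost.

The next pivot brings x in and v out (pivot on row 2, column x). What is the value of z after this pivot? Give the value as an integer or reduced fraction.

Minimum ratio for x: 21/4 = 21/4.
z changes by −(z-row coeff of x)·ratio = −(-21/5)·(21/4) = 441/20.
New z = 282/5 + (441/20) = 1569/20.

1569/20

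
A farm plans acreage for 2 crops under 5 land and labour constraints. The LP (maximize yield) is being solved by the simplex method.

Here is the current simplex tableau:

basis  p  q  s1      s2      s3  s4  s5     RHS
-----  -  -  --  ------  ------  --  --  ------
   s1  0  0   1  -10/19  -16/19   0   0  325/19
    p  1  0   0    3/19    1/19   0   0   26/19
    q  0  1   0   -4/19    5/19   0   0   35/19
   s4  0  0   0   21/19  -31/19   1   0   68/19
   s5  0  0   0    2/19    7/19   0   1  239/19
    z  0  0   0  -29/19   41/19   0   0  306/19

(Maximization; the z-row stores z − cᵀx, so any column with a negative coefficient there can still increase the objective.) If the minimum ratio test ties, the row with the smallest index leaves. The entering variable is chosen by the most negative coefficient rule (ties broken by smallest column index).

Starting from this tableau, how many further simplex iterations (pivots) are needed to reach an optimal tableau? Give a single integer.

2

pivot: s2 in, s4 out → z = 442/21
pivot: s3 in, p out → z = 64/3
No improving column remains; optimal.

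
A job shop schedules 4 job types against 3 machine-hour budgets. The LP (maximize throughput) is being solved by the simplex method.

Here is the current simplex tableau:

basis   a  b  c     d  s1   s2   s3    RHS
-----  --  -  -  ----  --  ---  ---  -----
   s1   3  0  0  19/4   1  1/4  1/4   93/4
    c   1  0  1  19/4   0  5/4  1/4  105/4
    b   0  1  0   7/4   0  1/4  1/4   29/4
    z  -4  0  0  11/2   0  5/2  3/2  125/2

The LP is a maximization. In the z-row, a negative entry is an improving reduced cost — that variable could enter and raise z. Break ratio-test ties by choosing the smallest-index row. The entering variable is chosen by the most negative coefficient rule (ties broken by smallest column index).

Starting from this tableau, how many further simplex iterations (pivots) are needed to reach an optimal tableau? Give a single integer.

1

pivot: a in, s1 out → z = 187/2
No improving column remains; optimal.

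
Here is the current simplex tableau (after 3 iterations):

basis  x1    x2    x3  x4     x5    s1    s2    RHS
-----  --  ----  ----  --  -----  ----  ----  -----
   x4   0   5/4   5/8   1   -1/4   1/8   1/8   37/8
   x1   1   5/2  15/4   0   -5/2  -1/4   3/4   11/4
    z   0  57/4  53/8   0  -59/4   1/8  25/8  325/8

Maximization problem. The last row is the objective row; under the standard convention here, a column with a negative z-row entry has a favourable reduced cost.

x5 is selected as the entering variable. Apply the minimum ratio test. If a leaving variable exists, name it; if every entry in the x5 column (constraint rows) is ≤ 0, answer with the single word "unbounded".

unbounded

x5-column entries: row 1: -1/4, row 2: -5/2. All ≤ 0, so x5 can increase without bound; the LP is unbounded in this direction.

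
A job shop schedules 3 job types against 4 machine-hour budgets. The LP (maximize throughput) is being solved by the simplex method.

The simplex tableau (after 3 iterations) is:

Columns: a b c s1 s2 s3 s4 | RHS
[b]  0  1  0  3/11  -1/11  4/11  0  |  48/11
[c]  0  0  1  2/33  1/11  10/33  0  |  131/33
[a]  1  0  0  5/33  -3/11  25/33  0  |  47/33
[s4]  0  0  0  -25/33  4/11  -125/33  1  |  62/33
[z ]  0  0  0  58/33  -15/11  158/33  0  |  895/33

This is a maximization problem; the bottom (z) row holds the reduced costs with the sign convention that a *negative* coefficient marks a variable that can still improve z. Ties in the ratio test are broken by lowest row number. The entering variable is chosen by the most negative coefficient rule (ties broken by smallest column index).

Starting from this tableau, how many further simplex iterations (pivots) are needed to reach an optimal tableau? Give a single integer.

2

pivot: s2 in, s4 out → z = 205/6
pivot: s3 in, c out → z = 908/15
No improving column remains; optimal.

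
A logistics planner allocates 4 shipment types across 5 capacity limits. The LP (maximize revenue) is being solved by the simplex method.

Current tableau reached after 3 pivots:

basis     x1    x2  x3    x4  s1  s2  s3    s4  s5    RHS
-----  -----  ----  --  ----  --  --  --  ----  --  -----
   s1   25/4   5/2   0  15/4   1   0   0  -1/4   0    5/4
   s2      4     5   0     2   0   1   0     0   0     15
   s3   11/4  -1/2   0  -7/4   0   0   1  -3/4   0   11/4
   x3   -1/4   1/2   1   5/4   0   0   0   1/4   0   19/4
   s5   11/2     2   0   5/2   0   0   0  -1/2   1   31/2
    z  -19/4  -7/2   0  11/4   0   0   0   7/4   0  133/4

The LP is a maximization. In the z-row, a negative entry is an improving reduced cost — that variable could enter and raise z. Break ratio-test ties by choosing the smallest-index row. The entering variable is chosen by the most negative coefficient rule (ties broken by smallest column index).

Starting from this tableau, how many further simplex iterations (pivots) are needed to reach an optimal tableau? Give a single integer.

pivot: x1 in, s1 out → z = 171/5
pivot: x2 in, x1 out → z = 35
No improving column remains; optimal.

2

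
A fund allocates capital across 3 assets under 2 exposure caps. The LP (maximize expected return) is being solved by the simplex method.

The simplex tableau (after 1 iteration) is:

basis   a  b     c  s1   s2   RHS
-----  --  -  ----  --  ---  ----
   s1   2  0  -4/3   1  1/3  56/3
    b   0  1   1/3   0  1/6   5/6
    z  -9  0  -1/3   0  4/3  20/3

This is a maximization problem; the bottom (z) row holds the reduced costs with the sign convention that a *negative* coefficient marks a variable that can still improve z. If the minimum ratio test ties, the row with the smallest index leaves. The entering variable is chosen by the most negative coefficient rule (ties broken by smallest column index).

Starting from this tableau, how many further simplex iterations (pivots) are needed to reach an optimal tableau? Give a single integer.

2

pivot: a in, s1 out → z = 272/3
pivot: c in, b out → z = 213/2
No improving column remains; optimal.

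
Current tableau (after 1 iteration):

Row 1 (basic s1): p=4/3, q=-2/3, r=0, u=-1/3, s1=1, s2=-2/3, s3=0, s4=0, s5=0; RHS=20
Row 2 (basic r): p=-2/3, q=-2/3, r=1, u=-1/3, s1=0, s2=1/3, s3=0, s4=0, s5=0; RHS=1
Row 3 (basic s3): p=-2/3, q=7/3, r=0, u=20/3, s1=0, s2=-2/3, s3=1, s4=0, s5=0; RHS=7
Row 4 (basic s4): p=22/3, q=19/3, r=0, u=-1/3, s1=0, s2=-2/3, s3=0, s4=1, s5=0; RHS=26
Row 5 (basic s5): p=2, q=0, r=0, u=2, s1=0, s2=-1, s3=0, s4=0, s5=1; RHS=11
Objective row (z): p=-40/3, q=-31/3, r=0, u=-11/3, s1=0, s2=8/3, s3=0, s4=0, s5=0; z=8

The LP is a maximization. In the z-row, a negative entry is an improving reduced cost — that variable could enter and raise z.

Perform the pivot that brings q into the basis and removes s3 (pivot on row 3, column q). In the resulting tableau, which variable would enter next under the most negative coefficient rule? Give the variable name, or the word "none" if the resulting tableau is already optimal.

Pivot element 7/3. New z-row = old z-row − (-31/3)·(row 3/(7/3)).
Updated z-row coefficients: p: -114/7, q: 0, r: 0, u: 181/7, s1: 0, s2: -2/7, s3: 31/7, s4: 0, s5: 0.
The most negative is -114/7 in column p, so p would enter next.

p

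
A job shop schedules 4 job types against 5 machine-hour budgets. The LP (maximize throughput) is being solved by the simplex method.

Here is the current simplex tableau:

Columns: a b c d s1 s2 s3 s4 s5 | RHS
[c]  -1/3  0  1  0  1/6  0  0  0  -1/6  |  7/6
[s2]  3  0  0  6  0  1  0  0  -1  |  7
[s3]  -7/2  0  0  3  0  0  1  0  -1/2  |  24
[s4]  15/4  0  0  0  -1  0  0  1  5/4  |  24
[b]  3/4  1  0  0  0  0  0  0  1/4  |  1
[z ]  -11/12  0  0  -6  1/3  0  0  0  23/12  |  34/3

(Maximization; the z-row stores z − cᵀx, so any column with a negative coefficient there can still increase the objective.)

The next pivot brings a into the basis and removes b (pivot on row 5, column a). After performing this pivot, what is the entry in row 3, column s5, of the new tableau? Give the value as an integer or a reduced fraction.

Pivot element is row 5, column a: 3/4.
Normalize row 5: new (row 5, s5) = (1/4)/(3/4) = 1/3.
row 3 ← row 3 − (-7/2)·(new row 5): -1/2 − (-7/2)·(1/3) = 2/3.

2/3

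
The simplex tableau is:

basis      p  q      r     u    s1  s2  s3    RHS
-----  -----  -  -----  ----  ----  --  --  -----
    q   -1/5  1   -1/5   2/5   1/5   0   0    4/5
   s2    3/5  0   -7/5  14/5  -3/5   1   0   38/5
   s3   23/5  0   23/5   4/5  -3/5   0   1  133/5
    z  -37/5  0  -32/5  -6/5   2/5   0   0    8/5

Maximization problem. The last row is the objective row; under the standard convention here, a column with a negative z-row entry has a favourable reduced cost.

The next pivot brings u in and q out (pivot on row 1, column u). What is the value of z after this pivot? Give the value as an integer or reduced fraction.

4

Minimum ratio for u: (4/5)/(2/5) = 2.
z changes by −(z-row coeff of u)·ratio = −(-6/5)·2 = 12/5.
New z = 8/5 + (12/5) = 4.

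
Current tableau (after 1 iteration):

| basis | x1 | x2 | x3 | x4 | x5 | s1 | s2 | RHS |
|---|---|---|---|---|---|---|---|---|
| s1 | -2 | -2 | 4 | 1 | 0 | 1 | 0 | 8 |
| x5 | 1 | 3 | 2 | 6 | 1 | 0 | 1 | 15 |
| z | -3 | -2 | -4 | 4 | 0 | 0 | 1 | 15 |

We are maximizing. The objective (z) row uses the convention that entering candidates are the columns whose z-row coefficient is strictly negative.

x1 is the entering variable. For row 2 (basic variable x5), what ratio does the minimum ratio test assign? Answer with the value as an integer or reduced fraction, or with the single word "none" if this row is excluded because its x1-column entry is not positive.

Ratio = RHS / (x1 entry) = 15 / 1 = 15.

15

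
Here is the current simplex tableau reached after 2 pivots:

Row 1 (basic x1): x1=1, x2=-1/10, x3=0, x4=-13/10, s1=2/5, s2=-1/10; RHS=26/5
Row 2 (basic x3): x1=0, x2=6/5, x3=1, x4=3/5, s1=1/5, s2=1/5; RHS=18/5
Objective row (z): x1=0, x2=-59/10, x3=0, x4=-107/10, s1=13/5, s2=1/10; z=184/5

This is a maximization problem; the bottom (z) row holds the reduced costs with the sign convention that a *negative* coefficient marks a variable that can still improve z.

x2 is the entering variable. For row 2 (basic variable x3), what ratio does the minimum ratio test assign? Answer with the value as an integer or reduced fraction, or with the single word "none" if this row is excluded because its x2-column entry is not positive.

Ratio = RHS / (x2 entry) = (18/5) / (6/5) = 3.

3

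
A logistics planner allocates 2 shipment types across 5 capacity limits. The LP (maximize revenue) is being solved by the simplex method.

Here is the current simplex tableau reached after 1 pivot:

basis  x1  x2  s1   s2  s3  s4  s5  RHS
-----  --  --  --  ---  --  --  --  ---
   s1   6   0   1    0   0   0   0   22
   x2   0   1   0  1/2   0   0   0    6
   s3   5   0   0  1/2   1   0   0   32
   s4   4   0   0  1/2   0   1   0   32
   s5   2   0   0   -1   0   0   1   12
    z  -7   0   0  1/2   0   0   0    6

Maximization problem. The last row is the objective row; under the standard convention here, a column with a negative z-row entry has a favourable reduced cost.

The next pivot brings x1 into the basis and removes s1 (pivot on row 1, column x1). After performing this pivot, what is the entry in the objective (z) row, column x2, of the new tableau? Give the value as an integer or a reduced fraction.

Pivot element is row 1, column x1: 6.
Normalize row 1: new (row 1, x2) = 0/6 = 0.
z-row ← z-row − (-7)·(new row 1): 0 − (-7)·0 = 0.

0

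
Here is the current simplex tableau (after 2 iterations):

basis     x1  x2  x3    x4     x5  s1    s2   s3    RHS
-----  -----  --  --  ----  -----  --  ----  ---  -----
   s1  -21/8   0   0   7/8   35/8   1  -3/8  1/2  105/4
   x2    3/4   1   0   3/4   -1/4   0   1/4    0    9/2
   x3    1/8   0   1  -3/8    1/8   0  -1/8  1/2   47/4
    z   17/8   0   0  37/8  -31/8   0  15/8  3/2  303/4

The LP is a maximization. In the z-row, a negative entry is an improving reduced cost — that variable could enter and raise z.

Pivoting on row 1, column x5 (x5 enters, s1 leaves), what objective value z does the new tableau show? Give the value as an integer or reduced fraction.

99

Minimum ratio for x5: (105/4)/(35/8) = 6.
z changes by −(z-row coeff of x5)·ratio = −(-31/8)·6 = 93/4.
New z = 303/4 + (93/4) = 99.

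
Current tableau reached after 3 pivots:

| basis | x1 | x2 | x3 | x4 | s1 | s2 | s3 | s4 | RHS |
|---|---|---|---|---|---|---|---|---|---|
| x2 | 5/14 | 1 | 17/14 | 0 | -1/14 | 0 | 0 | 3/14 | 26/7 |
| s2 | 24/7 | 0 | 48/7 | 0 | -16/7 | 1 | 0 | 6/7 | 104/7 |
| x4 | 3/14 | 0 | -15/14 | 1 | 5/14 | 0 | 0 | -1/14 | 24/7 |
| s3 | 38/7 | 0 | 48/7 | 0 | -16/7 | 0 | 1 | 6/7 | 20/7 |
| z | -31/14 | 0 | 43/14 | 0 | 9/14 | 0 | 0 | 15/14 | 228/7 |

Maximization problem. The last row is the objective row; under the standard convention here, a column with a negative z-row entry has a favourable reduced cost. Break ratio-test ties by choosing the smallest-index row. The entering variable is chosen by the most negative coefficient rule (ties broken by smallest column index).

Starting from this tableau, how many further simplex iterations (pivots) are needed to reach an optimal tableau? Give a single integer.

pivot: x1 in, s3 out → z = 641/19
pivot: s1 in, x4 out → z = 610/17
No improving column remains; optimal.

2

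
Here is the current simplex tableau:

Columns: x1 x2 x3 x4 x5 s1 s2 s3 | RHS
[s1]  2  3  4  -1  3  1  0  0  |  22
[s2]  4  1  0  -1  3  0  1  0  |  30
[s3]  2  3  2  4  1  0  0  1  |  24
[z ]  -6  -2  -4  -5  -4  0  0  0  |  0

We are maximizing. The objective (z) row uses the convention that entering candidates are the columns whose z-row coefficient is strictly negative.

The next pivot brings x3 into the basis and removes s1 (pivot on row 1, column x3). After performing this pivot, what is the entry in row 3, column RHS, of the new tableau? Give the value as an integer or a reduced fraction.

13

Pivot element is row 1, column x3: 4.
Normalize row 1: new (row 1, RHS) = 22/4 = 11/2.
row 3 ← row 3 − 2·(new row 1): 24 − 2·(11/2) = 13.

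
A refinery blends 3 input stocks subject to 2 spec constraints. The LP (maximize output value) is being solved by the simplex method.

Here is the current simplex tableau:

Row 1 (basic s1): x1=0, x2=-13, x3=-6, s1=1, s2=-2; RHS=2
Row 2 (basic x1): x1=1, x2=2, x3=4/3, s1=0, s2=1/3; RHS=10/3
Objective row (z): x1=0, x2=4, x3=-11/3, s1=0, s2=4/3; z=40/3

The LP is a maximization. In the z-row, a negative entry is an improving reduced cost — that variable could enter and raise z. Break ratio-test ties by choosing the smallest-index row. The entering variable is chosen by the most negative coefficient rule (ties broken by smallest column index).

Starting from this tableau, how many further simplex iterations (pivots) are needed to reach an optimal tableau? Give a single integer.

pivot: x3 in, x1 out → z = 45/2
No improving column remains; optimal.

1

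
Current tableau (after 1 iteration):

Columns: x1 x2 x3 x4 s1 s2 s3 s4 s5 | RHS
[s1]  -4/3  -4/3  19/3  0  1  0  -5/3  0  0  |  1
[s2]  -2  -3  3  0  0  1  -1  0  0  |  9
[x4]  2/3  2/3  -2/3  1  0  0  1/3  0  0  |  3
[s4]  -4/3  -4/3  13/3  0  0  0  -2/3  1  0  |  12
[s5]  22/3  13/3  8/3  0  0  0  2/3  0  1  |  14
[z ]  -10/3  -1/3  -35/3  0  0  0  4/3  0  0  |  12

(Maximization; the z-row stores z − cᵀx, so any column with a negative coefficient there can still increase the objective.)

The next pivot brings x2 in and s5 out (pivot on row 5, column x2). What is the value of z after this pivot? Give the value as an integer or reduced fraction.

170/13

Minimum ratio for x2: 14/(13/3) = 42/13.
z changes by −(z-row coeff of x2)·ratio = −(-1/3)·(42/13) = 14/13.
New z = 12 + (14/13) = 170/13.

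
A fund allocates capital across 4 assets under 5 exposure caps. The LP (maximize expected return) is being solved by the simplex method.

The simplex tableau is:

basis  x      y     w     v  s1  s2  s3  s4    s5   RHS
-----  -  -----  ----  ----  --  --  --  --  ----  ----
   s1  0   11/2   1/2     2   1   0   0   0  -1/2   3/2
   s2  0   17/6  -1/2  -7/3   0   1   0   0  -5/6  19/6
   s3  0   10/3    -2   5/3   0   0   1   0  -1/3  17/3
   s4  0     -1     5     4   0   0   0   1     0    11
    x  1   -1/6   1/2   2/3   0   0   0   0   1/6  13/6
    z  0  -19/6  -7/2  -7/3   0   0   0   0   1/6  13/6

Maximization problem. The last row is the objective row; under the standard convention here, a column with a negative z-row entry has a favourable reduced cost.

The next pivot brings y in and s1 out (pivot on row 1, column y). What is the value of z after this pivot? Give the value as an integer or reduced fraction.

Minimum ratio for y: (3/2)/(11/2) = 3/11.
z changes by −(z-row coeff of y)·ratio = −(-19/6)·(3/11) = 19/22.
New z = 13/6 + (19/22) = 100/33.

100/33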